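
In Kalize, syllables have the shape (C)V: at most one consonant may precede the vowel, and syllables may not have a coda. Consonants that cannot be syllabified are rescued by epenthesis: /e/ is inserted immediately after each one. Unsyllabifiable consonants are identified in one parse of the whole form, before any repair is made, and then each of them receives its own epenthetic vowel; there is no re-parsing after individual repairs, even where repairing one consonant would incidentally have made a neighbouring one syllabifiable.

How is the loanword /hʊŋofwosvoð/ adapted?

The consonants /f/, /s/, /ð/ cannot be parsed into a legal (C)V syllable (no codas are permitted; onsets are limited to one consonant).
Epenthesis after each stranded consonant: /f/ → /fe/, /s/ → /se/, /ð/ → /ðe/.

hʊŋofewosevoðe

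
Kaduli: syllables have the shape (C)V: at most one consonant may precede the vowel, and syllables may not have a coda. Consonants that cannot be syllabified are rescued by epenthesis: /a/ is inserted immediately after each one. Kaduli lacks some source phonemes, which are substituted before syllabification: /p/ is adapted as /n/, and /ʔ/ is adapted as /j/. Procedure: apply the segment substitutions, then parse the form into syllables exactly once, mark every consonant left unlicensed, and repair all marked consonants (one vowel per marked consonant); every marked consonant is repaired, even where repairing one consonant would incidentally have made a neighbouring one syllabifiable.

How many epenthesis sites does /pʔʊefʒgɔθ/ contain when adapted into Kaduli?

4

After substitution the input is /njʊefʒgɔθ/.
The unsyllabifiable consonants are /n/, /f/, /ʒ/, /θ/; each receives one epenthetic vowel.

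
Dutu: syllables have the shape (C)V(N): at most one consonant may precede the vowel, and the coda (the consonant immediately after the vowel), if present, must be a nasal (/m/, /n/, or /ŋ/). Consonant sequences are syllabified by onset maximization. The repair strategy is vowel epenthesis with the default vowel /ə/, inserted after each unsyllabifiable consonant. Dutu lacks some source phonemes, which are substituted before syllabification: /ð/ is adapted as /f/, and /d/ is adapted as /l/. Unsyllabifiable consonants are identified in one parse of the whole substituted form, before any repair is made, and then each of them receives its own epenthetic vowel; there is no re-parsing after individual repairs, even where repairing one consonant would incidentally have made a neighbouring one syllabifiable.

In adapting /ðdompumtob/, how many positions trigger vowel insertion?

After substitution the input is /flompumtob/.
The unsyllabifiable consonants are /f/, /b/; each receives one epenthetic vowel.

2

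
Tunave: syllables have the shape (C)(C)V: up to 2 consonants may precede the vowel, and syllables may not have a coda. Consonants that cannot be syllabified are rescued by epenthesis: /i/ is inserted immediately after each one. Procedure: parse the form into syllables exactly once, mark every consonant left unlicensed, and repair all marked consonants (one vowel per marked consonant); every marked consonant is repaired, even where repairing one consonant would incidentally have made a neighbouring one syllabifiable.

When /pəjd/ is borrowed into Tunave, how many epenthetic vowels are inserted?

The unsyllabifiable consonants are /j/, /d/; each receives one epenthetic vowel.

2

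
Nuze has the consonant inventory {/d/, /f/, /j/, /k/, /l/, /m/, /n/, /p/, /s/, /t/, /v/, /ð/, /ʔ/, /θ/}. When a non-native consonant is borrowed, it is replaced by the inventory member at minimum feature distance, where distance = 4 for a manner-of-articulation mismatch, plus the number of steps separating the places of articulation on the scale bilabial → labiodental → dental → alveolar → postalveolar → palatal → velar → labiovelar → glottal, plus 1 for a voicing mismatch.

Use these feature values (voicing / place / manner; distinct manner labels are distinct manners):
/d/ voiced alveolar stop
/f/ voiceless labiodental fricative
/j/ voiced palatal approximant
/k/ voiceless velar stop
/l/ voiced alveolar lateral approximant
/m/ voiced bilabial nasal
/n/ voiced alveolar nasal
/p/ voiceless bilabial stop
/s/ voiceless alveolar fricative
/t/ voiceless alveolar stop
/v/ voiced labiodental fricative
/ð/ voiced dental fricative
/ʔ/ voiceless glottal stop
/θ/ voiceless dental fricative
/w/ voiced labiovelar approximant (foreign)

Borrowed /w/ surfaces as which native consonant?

j

/j/ is closest: same manner (approximant), place distance 2 (labiovelar→palatal), same voicing; total 2. Next closest is /k/ at distance 6.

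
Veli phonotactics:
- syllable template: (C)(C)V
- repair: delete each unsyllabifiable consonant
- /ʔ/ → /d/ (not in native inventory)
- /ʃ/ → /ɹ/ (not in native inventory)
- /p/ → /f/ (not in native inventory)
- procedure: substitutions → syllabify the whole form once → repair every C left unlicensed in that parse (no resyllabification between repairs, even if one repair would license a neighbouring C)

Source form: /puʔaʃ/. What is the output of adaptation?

fuda

Substitution: /p/ → /f/, /ʔ/ → /d/, /ʃ/ → /ɹ/, giving /fudaɹ/.
Syllabifying with onset maximization leaves /ɹ/ stranded (no codas are permitted; onsets may contain at most 2 consonants).
Deleting the stranded consonants removes /ɹ/.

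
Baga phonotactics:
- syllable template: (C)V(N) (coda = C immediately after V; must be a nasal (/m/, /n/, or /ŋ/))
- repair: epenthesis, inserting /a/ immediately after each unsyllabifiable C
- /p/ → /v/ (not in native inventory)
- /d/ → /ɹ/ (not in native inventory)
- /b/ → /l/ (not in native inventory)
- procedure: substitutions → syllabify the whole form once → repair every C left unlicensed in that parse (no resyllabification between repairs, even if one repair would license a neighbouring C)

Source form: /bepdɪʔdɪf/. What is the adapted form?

levaɹɪʔaɹɪfa

Substitution: /b/ → /l/, /p/ → /v/, /d/ → /ɹ/, giving /levɹɪʔɹɪf/.
Syllabifying with onset maximization leaves /v/, /ʔ/, /f/ stranded (only a nasal (/m/, /n/, or /ŋ/) is licensed in coda position; onsets are limited to one consonant).
Inserting the epenthetic vowel yields /v/ → /va/, /ʔ/ → /ʔa/, /f/ → /fa/.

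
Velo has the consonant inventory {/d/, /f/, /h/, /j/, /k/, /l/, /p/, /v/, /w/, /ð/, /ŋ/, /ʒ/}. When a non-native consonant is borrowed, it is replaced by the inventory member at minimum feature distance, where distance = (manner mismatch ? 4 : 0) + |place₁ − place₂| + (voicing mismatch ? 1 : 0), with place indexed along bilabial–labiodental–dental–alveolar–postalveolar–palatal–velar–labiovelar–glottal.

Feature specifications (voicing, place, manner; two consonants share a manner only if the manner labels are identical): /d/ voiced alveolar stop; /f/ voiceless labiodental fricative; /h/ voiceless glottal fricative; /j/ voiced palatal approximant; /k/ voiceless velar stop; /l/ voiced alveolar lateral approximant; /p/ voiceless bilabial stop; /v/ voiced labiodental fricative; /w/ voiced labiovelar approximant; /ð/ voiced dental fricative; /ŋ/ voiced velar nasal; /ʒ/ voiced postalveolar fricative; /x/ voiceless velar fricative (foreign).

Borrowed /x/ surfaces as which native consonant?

/h/ is closest: same manner (fricative), place distance 2 (velar→glottal), same voicing; total 2. Next closest is /ʒ/ at distance 3.

h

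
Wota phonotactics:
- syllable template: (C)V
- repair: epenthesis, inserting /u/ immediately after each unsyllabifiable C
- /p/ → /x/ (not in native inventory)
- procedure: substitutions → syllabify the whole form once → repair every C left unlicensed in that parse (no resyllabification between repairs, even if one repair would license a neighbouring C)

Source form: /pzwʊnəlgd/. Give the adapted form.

Substitution: /p/ → /x/, giving /xzwʊnəlgd/.
Under (C)V, the unsyllabifiable consonants are /x/, /z/, /l/, /g/, /d/ (no codas are permitted; onsets are limited to one consonant).
Epenthesis after each stranded consonant: /x/ → /xu/, /z/ → /zu/, /l/ → /lu/, /g/ → /gu/, /d/ → /du/.

xuzuwʊnəlugudu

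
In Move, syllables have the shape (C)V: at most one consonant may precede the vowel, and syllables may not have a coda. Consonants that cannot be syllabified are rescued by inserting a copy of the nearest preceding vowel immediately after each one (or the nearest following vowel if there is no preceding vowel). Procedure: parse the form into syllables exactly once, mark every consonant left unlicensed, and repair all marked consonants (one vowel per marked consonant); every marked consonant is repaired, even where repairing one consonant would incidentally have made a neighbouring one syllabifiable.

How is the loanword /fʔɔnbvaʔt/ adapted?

fɔʔɔnɔbɔvaʔata

The consonants /f/, /n/, /b/, /ʔ/, /t/ cannot be parsed into a legal (C)V syllable (no codas are permitted; onsets are limited to one consonant).
Inserting the epenthetic vowel yields /f/ → /fɔ/, /n/ → /nɔ/, /b/ → /bɔ/, /ʔ/ → /ʔa/, /t/ → /ta/.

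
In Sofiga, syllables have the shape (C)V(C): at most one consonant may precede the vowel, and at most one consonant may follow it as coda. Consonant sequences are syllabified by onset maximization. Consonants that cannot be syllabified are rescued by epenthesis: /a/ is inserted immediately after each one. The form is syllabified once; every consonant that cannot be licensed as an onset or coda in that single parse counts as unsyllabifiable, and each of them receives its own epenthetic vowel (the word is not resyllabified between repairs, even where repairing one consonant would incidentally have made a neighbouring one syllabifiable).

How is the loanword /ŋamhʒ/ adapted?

Syllabifying with onset maximization leaves /h/, /ʒ/ stranded (at most one coda consonant is licensed; onsets are limited to one consonant).
Inserting the epenthetic vowel yields /h/ → /ha/, /ʒ/ → /ʒa/.

ŋamhaʒa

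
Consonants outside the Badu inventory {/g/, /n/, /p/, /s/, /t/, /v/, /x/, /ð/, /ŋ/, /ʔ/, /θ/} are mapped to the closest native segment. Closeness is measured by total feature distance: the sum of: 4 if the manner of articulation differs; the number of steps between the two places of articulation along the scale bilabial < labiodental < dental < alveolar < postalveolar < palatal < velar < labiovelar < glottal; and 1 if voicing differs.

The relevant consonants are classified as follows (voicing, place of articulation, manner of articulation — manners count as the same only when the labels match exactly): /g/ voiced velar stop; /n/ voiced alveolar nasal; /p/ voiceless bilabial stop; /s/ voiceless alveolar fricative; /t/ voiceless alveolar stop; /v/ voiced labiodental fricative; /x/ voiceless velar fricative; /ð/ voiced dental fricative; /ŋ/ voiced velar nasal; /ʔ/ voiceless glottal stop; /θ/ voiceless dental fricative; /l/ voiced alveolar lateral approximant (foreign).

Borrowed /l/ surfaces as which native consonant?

/n/ is closest: manner differs (lateral approximant→nasal, +4), place distance 0 (alveolar→alveolar), same voicing; total 4. Next closest is /s/ at distance 5.

n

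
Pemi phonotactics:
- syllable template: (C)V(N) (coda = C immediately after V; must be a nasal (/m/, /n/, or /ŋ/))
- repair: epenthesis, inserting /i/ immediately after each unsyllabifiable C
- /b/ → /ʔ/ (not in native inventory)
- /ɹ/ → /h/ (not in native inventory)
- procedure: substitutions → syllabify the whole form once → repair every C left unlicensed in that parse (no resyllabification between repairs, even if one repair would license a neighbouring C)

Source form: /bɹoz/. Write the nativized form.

ʔihozi

Substitution: /b/ → /ʔ/, /ɹ/ → /h/, giving /ʔhoz/.
Under (C)V(N), the unsyllabifiable consonants are /ʔ/, /z/ (only a nasal (/m/, /n/, or /ŋ/) is licensed in coda position; onsets are limited to one consonant).
Each unlicensed consonant becomes the onset of a new syllable: /ʔ/ → /ʔi/, /z/ → /zi/.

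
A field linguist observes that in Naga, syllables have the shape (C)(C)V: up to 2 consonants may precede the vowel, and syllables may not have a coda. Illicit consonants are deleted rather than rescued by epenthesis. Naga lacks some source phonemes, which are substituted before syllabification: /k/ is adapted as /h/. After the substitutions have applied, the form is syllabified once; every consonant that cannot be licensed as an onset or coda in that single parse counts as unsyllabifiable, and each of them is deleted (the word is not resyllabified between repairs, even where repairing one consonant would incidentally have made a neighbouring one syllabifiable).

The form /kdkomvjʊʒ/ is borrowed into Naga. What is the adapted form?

dhovjʊ

Substitution: /k/ → /h/, giving /hdhomvjʊʒ/.
The consonants /h/, /m/, /ʒ/ cannot be parsed into a legal (C)(C)V syllable (no codas are permitted; onsets may contain at most 2 consonants).
Deletion applies to /h/, /m/, /ʒ/.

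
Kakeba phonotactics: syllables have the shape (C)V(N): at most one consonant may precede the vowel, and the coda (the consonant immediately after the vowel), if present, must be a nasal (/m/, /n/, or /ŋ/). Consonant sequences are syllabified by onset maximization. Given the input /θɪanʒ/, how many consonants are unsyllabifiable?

Syllabifying with onset maximization leaves /ʒ/ stranded (only a nasal (/m/, /n/, or /ŋ/) is licensed in coda position; onsets are limited to one consonant).

1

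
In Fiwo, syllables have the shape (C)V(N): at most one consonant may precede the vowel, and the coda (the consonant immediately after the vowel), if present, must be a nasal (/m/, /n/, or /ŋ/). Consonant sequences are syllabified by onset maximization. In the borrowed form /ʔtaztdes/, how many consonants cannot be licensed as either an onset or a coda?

4

Syllabifying with onset maximization leaves /ʔ/, /z/, /t/, /s/ stranded (only a nasal (/m/, /n/, or /ŋ/) is licensed in coda position; onsets are limited to one consonant).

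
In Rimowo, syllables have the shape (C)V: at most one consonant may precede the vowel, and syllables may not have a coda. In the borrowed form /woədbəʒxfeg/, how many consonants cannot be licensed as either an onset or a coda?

4

The consonants /d/, /ʒ/, /x/, /g/ cannot be parsed into a legal (C)V syllable (no codas are permitted; onsets are limited to one consonant).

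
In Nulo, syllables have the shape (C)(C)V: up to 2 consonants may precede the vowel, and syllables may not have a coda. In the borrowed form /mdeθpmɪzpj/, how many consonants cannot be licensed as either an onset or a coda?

Syllabifying with onset maximization leaves /θ/, /z/, /p/, /j/ stranded (no codas are permitted; onsets may contain at most 2 consonants).

4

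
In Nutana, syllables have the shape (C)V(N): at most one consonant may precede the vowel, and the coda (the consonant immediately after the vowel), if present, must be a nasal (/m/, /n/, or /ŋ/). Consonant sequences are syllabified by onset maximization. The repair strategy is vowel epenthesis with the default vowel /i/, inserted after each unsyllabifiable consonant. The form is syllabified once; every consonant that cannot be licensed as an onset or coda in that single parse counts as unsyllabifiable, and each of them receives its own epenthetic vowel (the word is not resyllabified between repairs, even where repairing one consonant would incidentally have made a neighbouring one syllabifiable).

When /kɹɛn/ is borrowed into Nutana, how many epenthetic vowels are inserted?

The unsyllabifiable consonants are /k/; each receives one epenthetic vowel.

1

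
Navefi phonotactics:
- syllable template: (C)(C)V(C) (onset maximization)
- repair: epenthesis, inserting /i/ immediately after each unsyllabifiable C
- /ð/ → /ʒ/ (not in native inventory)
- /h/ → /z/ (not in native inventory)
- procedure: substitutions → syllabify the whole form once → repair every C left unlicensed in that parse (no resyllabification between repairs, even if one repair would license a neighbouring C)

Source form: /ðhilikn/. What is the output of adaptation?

Substitution: /ð/ → /ʒ/, /h/ → /z/, giving /ʒzilikn/.
Under (C)(C)V(C), the unsyllabifiable consonants are /n/ (at most one coda consonant is licensed; onsets may contain at most 2 consonants).
Epenthesis after each stranded consonant: /n/ → /ni/.

ʒzilikni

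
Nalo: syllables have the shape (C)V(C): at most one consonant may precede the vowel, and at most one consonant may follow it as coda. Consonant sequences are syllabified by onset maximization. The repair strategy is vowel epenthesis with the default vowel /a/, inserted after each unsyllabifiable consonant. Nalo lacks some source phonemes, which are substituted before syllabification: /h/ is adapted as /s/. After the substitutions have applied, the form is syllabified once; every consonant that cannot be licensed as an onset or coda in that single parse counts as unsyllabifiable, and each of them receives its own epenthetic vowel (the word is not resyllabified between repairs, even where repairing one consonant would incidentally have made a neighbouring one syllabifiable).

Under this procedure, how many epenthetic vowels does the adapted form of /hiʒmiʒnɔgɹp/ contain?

After substitution the input is /siʒmiʒnɔgɹp/.
The unsyllabifiable consonants are /ɹ/, /p/; each receives one epenthetic vowel.

2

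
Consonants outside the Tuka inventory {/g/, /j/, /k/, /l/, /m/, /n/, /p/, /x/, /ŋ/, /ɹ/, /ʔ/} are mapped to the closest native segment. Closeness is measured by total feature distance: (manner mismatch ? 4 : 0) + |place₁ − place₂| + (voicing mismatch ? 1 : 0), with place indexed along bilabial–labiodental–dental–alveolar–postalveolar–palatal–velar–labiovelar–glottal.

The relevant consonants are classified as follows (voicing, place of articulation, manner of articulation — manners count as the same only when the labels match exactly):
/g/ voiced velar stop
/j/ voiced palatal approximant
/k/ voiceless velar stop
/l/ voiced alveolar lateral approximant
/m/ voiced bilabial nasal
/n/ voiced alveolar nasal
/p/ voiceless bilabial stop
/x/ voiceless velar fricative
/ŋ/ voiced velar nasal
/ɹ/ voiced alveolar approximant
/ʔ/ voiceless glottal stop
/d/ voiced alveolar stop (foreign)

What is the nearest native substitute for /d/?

/g/ is closest: same manner (stop), place distance 3 (alveolar→velar), same voicing; total 3. Next closest is /k/ at distance 4.

g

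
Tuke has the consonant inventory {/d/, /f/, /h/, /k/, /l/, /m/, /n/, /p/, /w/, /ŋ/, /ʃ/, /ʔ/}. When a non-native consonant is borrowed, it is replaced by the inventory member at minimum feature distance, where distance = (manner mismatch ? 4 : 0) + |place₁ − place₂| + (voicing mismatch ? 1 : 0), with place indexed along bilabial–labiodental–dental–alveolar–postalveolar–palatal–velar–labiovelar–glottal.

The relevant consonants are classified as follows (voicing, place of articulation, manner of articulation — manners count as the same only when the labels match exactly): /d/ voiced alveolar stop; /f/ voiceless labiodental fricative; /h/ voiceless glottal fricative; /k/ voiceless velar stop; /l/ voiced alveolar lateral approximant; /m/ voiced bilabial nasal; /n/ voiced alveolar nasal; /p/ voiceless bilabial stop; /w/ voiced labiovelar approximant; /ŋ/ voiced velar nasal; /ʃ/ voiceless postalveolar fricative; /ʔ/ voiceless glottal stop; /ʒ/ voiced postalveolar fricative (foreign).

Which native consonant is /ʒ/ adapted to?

/ʃ/ is closest: same manner (fricative), place distance 0 (postalveolar→postalveolar), voicing differs (+1); total 1. Next closest is /f/ at distance 4.

ʃ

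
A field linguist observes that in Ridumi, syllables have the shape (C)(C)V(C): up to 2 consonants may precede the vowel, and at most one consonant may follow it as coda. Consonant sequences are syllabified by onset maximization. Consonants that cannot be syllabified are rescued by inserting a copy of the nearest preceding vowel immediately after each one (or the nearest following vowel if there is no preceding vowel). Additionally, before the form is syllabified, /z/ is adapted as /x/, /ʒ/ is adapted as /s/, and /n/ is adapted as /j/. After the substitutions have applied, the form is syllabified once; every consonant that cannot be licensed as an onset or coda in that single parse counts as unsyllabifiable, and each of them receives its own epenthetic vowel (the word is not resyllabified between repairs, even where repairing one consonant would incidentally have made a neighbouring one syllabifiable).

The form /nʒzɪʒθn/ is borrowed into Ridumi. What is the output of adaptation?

Substitution: /n/ → /j/, /ʒ/ → /s/, /z/ → /x/, giving /jsxɪsθj/.
The consonants /j/, /θ/, /j/ cannot be parsed into a legal (C)(C)V(C) syllable (at most one coda consonant is licensed; onsets may contain at most 2 consonants).
Epenthesis after each stranded consonant: /j/ → /jɪ/, /θ/ → /θɪ/, /j/ → /jɪ/.

jɪsxɪsθɪjɪ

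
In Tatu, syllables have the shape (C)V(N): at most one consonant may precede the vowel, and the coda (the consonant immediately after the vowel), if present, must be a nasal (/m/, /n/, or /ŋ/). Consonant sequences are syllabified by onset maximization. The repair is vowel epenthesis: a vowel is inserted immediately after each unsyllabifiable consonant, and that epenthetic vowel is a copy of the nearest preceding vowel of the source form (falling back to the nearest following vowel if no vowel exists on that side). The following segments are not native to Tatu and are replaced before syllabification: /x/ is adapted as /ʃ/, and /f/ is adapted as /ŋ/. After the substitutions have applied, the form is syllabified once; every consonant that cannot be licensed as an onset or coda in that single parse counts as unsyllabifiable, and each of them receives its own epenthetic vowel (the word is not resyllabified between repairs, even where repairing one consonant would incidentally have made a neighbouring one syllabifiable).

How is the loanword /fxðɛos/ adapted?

Substitution: /f/ → /ŋ/, /x/ → /ʃ/, giving /ŋʃðɛos/.
Syllabifying with onset maximization leaves /ŋ/, /ʃ/, /s/ stranded (only a nasal (/m/, /n/, or /ŋ/) is licensed in coda position; onsets are limited to one consonant).
Inserting the epenthetic vowel yields /ŋ/ → /ŋɛ/, /ʃ/ → /ʃɛ/, /s/ → /so/.

ŋɛʃɛðɛoso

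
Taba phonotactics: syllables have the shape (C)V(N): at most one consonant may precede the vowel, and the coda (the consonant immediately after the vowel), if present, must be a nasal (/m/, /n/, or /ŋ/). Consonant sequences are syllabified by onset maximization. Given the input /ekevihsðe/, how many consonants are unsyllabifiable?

Under (C)V(N), the unsyllabifiable consonants are /h/, /s/ (only a nasal (/m/, /n/, or /ŋ/) is licensed in coda position; onsets are limited to one consonant).

2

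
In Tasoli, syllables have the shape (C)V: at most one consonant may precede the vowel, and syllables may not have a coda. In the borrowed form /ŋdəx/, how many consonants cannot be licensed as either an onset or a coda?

2

The consonants /ŋ/, /x/ cannot be parsed into a legal (C)V syllable (no codas are permitted; onsets are limited to one consonant).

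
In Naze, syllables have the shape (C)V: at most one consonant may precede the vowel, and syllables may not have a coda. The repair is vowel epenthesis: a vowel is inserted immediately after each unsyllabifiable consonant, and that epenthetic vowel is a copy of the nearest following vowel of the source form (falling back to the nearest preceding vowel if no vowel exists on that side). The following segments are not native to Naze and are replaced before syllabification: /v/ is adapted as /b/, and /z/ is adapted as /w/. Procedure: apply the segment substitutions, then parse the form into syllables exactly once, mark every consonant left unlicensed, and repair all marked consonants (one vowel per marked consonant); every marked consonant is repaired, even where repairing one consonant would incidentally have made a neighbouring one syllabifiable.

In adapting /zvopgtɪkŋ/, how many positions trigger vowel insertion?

5

After substitution the input is /wbopgtɪkŋ/.
The unsyllabifiable consonants are /w/, /p/, /g/, /k/, /ŋ/; each receives one epenthetic vowel.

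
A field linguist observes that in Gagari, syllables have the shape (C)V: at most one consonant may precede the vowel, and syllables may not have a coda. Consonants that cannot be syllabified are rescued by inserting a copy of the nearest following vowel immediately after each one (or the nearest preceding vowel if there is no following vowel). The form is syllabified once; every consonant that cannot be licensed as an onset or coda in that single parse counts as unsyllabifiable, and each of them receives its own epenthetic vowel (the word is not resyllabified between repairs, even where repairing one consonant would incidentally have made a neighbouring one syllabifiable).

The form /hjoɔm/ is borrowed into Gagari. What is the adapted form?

hojoɔmɔ

Under (C)V, the unsyllabifiable consonants are /h/, /m/ (no codas are permitted; onsets are limited to one consonant).
Each unlicensed consonant becomes the onset of a new syllable: /h/ → /ho/, /m/ → /mɔ/.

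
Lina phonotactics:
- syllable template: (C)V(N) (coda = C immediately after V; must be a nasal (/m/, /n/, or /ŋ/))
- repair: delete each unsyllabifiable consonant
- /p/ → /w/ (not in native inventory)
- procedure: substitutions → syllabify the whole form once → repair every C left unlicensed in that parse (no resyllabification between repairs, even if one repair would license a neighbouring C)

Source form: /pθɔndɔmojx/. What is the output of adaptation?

θɔndɔmo

Substitution: /p/ → /w/, giving /wθɔndɔmojx/.
The consonants /w/, /j/, /x/ cannot be parsed into a legal (C)V(N) syllable (only a nasal (/m/, /n/, or /ŋ/) is licensed in coda position; onsets are limited to one consonant).
Deletion applies to /w/, /j/, /x/.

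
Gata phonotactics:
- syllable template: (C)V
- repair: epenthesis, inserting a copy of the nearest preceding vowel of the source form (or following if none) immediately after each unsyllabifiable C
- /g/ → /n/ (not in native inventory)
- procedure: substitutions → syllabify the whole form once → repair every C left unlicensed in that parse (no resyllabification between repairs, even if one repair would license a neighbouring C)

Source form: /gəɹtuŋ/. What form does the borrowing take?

Substitution: /g/ → /n/, giving /nəɹtuŋ/.
Under (C)V, the unsyllabifiable consonants are /ɹ/, /ŋ/ (no codas are permitted; onsets are limited to one consonant).
Inserting the epenthetic vowel yields /ɹ/ → /ɹə/, /ŋ/ → /ŋu/.

nəɹətuŋu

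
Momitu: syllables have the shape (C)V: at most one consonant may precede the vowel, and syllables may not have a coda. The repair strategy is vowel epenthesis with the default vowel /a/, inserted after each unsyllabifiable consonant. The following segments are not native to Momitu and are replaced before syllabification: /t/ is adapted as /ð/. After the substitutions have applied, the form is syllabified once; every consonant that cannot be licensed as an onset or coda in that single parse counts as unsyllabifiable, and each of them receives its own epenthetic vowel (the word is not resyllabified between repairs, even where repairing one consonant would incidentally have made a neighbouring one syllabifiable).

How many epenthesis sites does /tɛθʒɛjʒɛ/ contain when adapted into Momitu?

2

After substitution the input is /ðɛθʒɛjʒɛ/.
The unsyllabifiable consonants are /θ/, /j/; each receives one epenthetic vowel.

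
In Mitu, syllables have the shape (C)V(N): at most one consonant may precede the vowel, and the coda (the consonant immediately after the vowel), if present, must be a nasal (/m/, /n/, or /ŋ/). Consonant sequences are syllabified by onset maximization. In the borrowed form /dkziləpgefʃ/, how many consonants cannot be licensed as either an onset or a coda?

5

Syllabifying with onset maximization leaves /d/, /k/, /p/, /f/, /ʃ/ stranded (only a nasal (/m/, /n/, or /ŋ/) is licensed in coda position; onsets are limited to one consonant).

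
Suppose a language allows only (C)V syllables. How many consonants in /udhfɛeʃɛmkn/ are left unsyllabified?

The consonants /d/, /h/, /m/, /k/, /n/ cannot be parsed into a legal (C)V syllable (no codas are permitted; onsets are limited to one consonant).

5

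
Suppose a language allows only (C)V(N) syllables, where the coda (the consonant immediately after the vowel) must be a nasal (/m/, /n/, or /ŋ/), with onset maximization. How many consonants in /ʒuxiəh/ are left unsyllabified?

The consonants /h/ cannot be parsed into a legal (C)V(N) syllable (only a nasal (/m/, /n/, or /ŋ/) is licensed in coda position; onsets are limited to one consonant).

1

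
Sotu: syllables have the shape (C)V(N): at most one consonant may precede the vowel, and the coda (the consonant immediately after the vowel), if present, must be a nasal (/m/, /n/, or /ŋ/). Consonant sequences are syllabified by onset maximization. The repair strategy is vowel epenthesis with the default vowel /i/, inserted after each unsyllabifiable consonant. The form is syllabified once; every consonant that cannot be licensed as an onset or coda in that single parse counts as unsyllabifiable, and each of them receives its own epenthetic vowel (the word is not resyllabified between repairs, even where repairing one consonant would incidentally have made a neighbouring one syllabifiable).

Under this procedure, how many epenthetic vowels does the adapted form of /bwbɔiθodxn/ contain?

5

The unsyllabifiable consonants are /b/, /w/, /d/, /x/, /n/; each receives one epenthetic vowel.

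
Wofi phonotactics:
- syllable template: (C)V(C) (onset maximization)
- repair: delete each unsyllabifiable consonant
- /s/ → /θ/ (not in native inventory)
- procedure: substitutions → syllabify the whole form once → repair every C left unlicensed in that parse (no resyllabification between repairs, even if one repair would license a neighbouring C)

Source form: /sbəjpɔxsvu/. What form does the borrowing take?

bəjpɔxvu

Substitution: /s/ → /θ/, giving /θbəjpɔxθvu/.
Under (C)V(C), the unsyllabifiable consonants are /θ/, /θ/ (at most one coda consonant is licensed; onsets are limited to one consonant).
Deletion applies to /θ/, /θ/.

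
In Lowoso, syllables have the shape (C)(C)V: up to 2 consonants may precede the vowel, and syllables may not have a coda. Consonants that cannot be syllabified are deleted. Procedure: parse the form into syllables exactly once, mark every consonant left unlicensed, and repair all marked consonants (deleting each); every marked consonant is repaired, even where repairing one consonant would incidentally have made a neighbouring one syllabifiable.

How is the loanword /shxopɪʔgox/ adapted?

hxopɪʔgo

The consonants /s/, /x/ cannot be parsed into a legal (C)(C)V syllable (no codas are permitted; onsets may contain at most 2 consonants).
Each unlicensed consonant is deleted: /s/, /x/.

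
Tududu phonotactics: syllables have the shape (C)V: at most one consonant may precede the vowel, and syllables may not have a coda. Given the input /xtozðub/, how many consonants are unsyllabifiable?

Syllabifying with onset maximization leaves /x/, /z/, /b/ stranded (no codas are permitted; onsets are limited to one consonant).

3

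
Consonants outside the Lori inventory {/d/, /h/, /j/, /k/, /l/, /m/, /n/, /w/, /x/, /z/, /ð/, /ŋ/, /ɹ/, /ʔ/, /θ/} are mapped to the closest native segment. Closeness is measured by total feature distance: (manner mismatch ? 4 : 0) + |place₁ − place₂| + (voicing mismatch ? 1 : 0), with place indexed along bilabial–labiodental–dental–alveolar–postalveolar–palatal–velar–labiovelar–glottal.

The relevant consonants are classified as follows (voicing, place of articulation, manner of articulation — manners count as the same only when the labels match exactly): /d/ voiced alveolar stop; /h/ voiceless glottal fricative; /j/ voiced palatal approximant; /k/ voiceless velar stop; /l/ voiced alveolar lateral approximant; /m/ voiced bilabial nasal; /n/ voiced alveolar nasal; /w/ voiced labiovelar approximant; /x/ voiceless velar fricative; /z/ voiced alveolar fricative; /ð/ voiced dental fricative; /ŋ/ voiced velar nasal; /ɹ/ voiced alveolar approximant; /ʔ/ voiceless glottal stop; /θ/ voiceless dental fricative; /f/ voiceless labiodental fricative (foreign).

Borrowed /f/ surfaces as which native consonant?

/θ/ is closest: same manner (fricative), place distance 1 (labiodental→dental), same voicing; total 1. Next closest is /ð/ at distance 2.

θ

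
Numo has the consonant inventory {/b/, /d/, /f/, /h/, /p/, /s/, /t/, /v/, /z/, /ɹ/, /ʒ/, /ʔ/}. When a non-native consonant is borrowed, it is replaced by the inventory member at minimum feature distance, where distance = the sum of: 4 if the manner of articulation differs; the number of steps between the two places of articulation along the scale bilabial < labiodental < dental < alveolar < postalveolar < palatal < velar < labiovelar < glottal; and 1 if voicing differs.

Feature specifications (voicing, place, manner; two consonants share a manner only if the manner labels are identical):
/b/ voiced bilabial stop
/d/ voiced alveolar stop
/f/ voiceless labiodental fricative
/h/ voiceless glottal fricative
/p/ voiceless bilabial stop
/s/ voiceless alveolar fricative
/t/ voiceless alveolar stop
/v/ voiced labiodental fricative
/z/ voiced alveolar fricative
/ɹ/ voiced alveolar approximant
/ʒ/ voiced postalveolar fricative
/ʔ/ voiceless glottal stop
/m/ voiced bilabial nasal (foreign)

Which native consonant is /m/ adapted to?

b

/b/ is closest: manner differs (nasal→stop, +4), place distance 0 (bilabial→bilabial), same voicing; total 4. Next closest is /p/ at distance 5.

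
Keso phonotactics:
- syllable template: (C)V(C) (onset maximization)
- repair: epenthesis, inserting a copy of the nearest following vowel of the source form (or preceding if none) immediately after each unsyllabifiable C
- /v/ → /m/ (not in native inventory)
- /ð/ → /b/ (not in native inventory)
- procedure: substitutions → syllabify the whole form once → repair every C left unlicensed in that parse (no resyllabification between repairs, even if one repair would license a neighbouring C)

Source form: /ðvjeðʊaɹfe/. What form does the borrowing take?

bemejebʊaɹfe

Substitution: /ð/ → /b/, /v/ → /m/, giving /bmjebʊaɹfe/.
Under (C)V(C), the unsyllabifiable consonants are /b/, /m/ (at most one coda consonant is licensed; onsets are limited to one consonant).
Inserting the epenthetic vowel yields /b/ → /be/, /m/ → /me/.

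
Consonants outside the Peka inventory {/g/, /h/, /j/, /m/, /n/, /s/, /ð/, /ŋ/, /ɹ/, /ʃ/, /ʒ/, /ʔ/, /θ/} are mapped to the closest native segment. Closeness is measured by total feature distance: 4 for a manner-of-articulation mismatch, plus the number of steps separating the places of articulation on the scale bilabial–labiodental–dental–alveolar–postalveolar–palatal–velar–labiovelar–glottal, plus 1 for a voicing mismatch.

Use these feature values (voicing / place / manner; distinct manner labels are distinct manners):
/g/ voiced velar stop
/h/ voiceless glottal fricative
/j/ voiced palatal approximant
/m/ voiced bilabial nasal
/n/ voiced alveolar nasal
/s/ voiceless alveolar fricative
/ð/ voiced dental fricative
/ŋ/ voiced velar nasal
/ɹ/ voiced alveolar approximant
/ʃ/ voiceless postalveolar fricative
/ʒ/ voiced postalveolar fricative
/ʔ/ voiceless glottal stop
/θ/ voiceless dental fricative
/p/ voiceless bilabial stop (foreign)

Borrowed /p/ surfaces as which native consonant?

m

/m/ is closest: manner differs (stop→nasal, +4), place distance 0 (bilabial→bilabial), voicing differs (+1); total 5. Next closest is /θ/ at distance 6.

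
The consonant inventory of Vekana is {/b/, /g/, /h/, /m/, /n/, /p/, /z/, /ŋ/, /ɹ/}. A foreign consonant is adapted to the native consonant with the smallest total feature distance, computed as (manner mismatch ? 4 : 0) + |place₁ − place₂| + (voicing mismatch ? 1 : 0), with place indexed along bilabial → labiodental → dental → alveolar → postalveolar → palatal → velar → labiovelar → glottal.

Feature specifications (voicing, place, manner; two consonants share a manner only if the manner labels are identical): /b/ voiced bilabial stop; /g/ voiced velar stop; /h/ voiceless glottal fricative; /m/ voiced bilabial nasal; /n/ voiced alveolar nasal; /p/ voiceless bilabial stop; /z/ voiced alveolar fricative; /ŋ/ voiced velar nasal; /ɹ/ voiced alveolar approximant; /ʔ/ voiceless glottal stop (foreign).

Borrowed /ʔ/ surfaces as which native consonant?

g

/g/ is closest: same manner (stop), place distance 2 (glottal→velar), voicing differs (+1); total 3. Next closest is /h/ at distance 4.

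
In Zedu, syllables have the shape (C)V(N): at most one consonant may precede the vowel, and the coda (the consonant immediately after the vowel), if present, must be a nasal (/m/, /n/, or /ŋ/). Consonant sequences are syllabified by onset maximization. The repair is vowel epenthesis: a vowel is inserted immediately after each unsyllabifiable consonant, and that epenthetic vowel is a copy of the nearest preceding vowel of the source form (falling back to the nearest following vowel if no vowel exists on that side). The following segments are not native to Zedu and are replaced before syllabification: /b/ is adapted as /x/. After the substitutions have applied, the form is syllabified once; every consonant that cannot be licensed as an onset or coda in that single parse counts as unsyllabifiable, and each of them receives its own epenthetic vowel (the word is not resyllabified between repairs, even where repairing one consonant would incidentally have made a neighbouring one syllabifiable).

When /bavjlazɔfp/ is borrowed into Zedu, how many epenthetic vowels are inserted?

After substitution the input is /xavjlazɔfp/.
The unsyllabifiable consonants are /v/, /j/, /f/, /p/; each receives one epenthetic vowel.

4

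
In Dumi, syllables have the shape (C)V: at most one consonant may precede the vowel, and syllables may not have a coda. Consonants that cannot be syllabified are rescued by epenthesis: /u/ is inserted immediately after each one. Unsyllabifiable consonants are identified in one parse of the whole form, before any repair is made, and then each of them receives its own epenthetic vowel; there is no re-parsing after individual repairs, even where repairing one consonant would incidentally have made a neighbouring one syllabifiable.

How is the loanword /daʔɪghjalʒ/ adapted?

The consonants /g/, /h/, /l/, /ʒ/ cannot be parsed into a legal (C)V syllable (no codas are permitted; onsets are limited to one consonant).
Each unlicensed consonant becomes the onset of a new syllable: /g/ → /gu/, /h/ → /hu/, /l/ → /lu/, /ʒ/ → /ʒu/.

daʔɪguhujaluʒu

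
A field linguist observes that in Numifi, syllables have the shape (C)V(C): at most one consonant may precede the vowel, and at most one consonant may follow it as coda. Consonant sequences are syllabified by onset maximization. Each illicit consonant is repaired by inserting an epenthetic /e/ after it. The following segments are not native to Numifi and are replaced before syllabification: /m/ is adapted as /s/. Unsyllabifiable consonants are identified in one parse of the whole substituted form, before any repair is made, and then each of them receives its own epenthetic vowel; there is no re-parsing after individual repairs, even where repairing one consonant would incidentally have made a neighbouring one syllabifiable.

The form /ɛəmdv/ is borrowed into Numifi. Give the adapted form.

ɛəsdeve

Substitution: /m/ → /s/, giving /ɛəsdv/.
Syllabifying with onset maximization leaves /d/, /v/ stranded (at most one coda consonant is licensed; onsets are limited to one consonant).
Each unlicensed consonant becomes the onset of a new syllable: /d/ → /de/, /v/ → /ve/.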